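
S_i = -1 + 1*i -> [-1, 0, 1, 2, 3]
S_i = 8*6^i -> [8, 48, 288, 1728, 10368]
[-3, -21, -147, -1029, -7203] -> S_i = -3*7^i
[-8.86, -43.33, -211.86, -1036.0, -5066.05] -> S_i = -8.86*4.89^i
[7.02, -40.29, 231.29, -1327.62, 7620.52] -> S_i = 7.02*(-5.74)^i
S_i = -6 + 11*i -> [-6, 5, 16, 27, 38]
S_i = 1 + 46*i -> [1, 47, 93, 139, 185]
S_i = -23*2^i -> [-23, -46, -92, -184, -368]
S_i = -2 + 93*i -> [-2, 91, 184, 277, 370]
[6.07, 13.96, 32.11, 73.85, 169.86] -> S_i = 6.07*2.30^i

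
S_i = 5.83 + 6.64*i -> [5.83, 12.47, 19.11, 25.75, 32.39]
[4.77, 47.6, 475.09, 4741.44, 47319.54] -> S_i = 4.77*9.98^i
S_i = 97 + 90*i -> [97, 187, 277, 367, 457]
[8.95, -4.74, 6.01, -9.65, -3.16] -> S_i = Random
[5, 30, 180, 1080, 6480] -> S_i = 5*6^i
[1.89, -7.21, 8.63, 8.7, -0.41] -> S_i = Random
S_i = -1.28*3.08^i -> [-1.28, -3.94, -12.14, -37.4, -115.19]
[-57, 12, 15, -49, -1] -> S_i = Random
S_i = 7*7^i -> [7, 49, 343, 2401, 16807]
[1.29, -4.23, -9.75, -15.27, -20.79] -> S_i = 1.29 + -5.52*i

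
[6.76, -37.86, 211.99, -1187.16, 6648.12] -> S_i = 6.76*(-5.60)^i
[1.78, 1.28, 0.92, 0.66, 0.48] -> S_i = 1.78*0.72^i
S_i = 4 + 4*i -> [4, 8, 12, 16, 20]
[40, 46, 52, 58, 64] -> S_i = 40 + 6*i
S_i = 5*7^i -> [5, 35, 245, 1715, 12005]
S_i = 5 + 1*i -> [5, 6, 7, 8, 9]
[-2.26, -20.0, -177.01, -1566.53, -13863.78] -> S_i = -2.26*8.85^i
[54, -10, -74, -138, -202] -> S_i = 54 + -64*i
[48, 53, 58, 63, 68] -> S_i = 48 + 5*i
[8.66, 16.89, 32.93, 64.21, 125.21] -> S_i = 8.66*1.95^i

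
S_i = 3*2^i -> [3, 6, 12, 24, 48]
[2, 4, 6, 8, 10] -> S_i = 2 + 2*i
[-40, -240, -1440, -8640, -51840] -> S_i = -40*6^i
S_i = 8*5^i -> [8, 40, 200, 1000, 5000]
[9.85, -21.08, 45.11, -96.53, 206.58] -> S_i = 9.85*(-2.14)^i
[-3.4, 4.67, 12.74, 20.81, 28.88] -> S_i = -3.40 + 8.07*i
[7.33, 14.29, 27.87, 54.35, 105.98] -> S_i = 7.33*1.95^i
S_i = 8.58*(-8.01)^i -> [8.58, -68.73, 550.49, -4409.45, 35319.73]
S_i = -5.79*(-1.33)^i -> [-5.79, 7.7, -10.24, 13.62, -18.12]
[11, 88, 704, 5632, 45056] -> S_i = 11*8^i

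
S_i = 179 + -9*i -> [179, 170, 161, 152, 143]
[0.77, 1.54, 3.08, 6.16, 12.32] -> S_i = 0.77*2.00^i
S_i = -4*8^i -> [-4, -32, -256, -2048, -16384]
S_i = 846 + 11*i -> [846, 857, 868, 879, 890]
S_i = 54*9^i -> [54, 486, 4374, 39366, 354294]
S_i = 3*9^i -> [3, 27, 243, 2187, 19683]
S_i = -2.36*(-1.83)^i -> [-2.36, 4.32, -7.9, 14.46, -26.47]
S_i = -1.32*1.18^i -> [-1.32, -1.56, -1.84, -2.17, -2.56]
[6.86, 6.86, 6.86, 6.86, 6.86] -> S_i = 6.86 + -0.00*i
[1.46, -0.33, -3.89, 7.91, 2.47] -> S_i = Random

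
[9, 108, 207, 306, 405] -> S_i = 9 + 99*i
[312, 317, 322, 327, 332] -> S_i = 312 + 5*i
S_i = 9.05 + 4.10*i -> [9.05, 13.15, 17.25, 21.35, 25.45]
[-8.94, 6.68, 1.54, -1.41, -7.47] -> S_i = Random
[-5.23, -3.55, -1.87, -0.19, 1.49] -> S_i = -5.23 + 1.68*i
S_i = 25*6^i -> [25, 150, 900, 5400, 32400]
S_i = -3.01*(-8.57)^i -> [-3.01, 25.8, -221.07, 1894.56, -16236.4]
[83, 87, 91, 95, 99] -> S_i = 83 + 4*i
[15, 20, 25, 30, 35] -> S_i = 15 + 5*i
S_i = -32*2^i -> [-32, -64, -128, -256, -512]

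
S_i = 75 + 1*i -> [75, 76, 77, 78, 79]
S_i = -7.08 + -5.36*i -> [-7.08, -12.44, -17.8, -23.16, -28.52]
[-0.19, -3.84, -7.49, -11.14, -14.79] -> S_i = -0.19 + -3.65*i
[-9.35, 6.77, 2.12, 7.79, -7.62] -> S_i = Random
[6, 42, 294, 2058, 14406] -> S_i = 6*7^i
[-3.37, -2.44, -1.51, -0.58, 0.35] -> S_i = -3.37 + 0.93*i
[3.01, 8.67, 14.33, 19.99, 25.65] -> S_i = 3.01 + 5.66*i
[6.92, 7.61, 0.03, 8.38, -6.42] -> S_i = Random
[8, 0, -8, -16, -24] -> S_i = 8 + -8*i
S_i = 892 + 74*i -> [892, 966, 1040, 1114, 1188]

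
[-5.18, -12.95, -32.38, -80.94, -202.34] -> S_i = -5.18*2.50^i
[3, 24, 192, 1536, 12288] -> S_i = 3*8^i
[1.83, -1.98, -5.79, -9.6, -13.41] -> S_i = 1.83 + -3.81*i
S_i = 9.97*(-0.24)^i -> [9.97, -2.39, 0.57, -0.14, 0.03]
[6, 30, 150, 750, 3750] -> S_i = 6*5^i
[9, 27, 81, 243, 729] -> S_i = 9*3^i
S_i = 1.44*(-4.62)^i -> [1.44, -6.65, 30.74, -142.0, 656.04]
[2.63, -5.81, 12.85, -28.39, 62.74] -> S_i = 2.63*(-2.21)^i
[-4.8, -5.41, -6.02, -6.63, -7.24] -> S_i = -4.80 + -0.61*i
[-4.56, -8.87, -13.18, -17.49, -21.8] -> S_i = -4.56 + -4.31*i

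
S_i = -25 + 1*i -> [-25, -24, -23, -22, -21]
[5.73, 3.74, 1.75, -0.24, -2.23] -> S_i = 5.73 + -1.99*i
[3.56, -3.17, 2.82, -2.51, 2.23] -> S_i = 3.56*(-0.89)^i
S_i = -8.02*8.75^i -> [-8.02, -70.18, -614.03, -5372.77, -47011.77]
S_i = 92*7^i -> [92, 644, 4508, 31556, 220892]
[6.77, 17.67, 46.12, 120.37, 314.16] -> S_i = 6.77*2.61^i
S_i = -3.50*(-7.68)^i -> [-3.5, 26.88, -206.44, 1585.45, -12176.23]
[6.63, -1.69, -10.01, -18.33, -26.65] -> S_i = 6.63 + -8.32*i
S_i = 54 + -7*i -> [54, 47, 40, 33, 26]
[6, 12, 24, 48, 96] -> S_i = 6*2^i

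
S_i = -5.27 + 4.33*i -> [-5.27, -0.94, 3.39, 7.72, 12.05]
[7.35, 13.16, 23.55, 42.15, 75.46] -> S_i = 7.35*1.79^i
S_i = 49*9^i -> [49, 441, 3969, 35721, 321489]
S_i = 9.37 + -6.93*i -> [9.37, 2.44, -4.49, -11.42, -18.35]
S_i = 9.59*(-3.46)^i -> [9.59, -33.18, 114.81, -397.23, 1374.43]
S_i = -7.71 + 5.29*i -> [-7.71, -2.42, 2.87, 8.16, 13.45]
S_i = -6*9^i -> [-6, -54, -486, -4374, -39366]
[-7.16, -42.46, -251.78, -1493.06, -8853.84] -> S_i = -7.16*5.93^i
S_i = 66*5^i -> [66, 330, 1650, 8250, 41250]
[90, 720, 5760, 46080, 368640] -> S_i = 90*8^i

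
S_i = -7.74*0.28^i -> [-7.74, -2.17, -0.61, -0.17, -0.05]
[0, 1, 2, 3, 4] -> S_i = 0 + 1*i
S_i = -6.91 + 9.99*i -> [-6.91, 3.08, 13.07, 23.06, 33.05]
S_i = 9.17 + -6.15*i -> [9.17, 3.02, -3.13, -9.28, -15.43]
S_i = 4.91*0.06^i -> [4.91, 0.29, 0.02, 0.0, 0.0]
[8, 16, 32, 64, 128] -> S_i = 8*2^i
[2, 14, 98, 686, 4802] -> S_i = 2*7^i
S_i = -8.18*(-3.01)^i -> [-8.18, 24.62, -74.11, 223.08, -671.46]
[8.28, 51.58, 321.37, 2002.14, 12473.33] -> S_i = 8.28*6.23^i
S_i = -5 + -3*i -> [-5, -8, -11, -14, -17]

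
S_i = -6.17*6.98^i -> [-6.17, -43.07, -300.6, -2098.22, -14645.59]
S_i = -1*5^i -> [-1, -5, -25, -125, -625]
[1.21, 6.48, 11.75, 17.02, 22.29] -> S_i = 1.21 + 5.27*i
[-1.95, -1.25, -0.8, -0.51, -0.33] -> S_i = -1.95*0.64^i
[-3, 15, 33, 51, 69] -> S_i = -3 + 18*i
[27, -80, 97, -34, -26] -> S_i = Random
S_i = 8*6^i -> [8, 48, 288, 1728, 10368]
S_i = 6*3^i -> [6, 18, 54, 162, 486]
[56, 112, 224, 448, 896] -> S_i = 56*2^i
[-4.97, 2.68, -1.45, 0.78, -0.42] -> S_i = -4.97*(-0.54)^i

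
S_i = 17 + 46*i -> [17, 63, 109, 155, 201]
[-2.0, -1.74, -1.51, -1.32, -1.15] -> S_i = -2.00*0.87^i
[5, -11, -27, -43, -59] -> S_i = 5 + -16*i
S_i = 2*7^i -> [2, 14, 98, 686, 4802]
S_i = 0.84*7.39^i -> [0.84, 6.21, 45.87, 339.01, 2505.28]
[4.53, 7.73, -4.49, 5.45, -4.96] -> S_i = Random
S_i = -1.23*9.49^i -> [-1.23, -11.67, -110.77, -1051.24, -9976.31]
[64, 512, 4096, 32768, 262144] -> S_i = 64*8^i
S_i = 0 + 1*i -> [0, 1, 2, 3, 4]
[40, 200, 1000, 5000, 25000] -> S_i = 40*5^i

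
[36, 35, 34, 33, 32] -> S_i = 36 + -1*i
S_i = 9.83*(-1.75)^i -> [9.83, -17.2, 30.1, -52.68, 92.19]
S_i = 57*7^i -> [57, 399, 2793, 19551, 136857]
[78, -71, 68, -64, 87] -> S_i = Random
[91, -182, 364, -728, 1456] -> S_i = 91*-2^i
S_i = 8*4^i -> [8, 32, 128, 512, 2048]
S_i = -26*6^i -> [-26, -156, -936, -5616, -33696]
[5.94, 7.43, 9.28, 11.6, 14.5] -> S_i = 5.94*1.25^i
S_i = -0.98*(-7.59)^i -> [-0.98, 7.44, -56.46, 428.5, -3252.32]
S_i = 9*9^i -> [9, 81, 729, 6561, 59049]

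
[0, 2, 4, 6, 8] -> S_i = 0 + 2*i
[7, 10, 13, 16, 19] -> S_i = 7 + 3*i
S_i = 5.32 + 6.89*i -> [5.32, 12.21, 19.1, 25.99, 32.88]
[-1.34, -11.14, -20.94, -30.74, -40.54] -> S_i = -1.34 + -9.80*i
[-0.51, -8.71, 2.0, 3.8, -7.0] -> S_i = Random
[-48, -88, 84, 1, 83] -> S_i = Random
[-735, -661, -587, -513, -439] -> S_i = -735 + 74*i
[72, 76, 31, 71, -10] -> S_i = Random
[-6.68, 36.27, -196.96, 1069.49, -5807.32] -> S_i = -6.68*(-5.43)^i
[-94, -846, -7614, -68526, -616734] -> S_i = -94*9^i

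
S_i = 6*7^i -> [6, 42, 294, 2058, 14406]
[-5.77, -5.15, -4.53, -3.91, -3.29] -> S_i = -5.77 + 0.62*i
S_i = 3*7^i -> [3, 21, 147, 1029, 7203]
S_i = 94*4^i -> [94, 376, 1504, 6016, 24064]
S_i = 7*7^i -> [7, 49, 343, 2401, 16807]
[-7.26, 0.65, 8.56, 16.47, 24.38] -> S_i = -7.26 + 7.91*i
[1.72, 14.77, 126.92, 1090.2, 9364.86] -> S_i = 1.72*8.59^i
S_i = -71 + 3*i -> [-71, -68, -65, -62, -59]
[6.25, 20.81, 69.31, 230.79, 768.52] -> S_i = 6.25*3.33^i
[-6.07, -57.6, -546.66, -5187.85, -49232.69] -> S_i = -6.07*9.49^i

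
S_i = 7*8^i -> [7, 56, 448, 3584, 28672]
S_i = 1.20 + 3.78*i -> [1.2, 4.98, 8.76, 12.54, 16.32]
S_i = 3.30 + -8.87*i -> [3.3, -5.57, -14.44, -23.31, -32.18]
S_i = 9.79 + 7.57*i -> [9.79, 17.36, 24.93, 32.5, 40.07]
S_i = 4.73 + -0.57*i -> [4.73, 4.16, 3.59, 3.02, 2.45]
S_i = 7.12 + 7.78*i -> [7.12, 14.9, 22.68, 30.46, 38.24]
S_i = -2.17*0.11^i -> [-2.17, -0.24, -0.03, -0.0, -0.0]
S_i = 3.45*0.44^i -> [3.45, 1.52, 0.67, 0.29, 0.13]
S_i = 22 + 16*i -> [22, 38, 54, 70, 86]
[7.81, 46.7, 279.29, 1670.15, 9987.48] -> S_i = 7.81*5.98^i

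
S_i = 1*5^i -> [1, 5, 25, 125, 625]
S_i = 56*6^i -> [56, 336, 2016, 12096, 72576]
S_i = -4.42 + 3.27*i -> [-4.42, -1.15, 2.12, 5.39, 8.66]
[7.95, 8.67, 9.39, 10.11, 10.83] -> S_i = 7.95 + 0.72*i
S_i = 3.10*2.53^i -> [3.1, 7.84, 19.84, 50.2, 127.01]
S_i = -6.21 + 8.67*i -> [-6.21, 2.46, 11.13, 19.8, 28.47]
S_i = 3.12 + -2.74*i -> [3.12, 0.38, -2.36, -5.1, -7.84]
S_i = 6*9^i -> [6, 54, 486, 4374, 39366]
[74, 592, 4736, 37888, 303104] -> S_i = 74*8^i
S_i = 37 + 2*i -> [37, 39, 41, 43, 45]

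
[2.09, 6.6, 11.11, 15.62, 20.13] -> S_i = 2.09 + 4.51*i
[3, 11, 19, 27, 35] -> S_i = 3 + 8*i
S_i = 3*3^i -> [3, 9, 27, 81, 243]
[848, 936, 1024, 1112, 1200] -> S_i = 848 + 88*i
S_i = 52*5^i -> [52, 260, 1300, 6500, 32500]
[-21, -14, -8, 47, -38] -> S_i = Random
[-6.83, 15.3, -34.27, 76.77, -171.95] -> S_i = -6.83*(-2.24)^i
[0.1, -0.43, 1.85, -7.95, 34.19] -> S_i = 0.10*(-4.30)^i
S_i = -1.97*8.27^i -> [-1.97, -16.29, -134.73, -1114.25, -9214.85]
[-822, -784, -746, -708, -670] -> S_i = -822 + 38*i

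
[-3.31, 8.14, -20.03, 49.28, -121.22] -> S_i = -3.31*(-2.46)^i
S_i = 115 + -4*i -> [115, 111, 107, 103, 99]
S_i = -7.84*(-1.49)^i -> [-7.84, 11.68, -17.41, 25.93, -38.64]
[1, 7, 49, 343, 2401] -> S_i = 1*7^i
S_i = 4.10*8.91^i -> [4.1, 36.53, 325.49, 2900.13, 25840.13]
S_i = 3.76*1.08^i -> [3.76, 4.06, 4.39, 4.74, 5.12]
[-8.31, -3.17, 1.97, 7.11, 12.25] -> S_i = -8.31 + 5.14*i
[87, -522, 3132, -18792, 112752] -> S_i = 87*-6^i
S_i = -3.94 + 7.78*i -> [-3.94, 3.84, 11.62, 19.4, 27.18]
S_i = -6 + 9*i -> [-6, 3, 12, 21, 30]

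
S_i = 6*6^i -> [6, 36, 216, 1296, 7776]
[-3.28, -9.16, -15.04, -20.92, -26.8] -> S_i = -3.28 + -5.88*i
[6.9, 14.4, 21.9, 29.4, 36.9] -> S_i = 6.90 + 7.50*i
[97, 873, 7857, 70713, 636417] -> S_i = 97*9^i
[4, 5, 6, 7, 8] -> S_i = 4 + 1*i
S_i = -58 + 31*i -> [-58, -27, 4, 35, 66]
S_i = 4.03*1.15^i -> [4.03, 4.63, 5.33, 6.13, 7.05]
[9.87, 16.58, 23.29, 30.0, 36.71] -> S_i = 9.87 + 6.71*i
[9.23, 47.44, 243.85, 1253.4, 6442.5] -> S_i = 9.23*5.14^i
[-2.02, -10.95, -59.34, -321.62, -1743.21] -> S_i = -2.02*5.42^i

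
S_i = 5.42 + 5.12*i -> [5.42, 10.54, 15.66, 20.78, 25.9]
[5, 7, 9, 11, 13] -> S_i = 5 + 2*i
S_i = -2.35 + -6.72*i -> [-2.35, -9.07, -15.79, -22.51, -29.23]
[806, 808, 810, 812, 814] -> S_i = 806 + 2*i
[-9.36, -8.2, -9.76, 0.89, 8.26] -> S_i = Random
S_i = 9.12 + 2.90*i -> [9.12, 12.02, 14.92, 17.82, 20.72]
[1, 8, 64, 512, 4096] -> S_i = 1*8^i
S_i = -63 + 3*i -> [-63, -60, -57, -54, -51]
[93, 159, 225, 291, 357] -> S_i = 93 + 66*i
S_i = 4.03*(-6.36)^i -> [4.03, -25.63, 163.01, -1036.76, 6593.77]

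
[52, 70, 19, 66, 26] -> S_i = Random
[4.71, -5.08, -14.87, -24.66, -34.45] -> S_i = 4.71 + -9.79*i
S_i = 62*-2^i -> [62, -124, 248, -496, 992]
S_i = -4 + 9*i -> [-4, 5, 14, 23, 32]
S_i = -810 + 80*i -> [-810, -730, -650, -570, -490]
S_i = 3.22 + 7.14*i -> [3.22, 10.36, 17.5, 24.64, 31.78]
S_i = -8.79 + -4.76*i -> [-8.79, -13.55, -18.31, -23.07, -27.83]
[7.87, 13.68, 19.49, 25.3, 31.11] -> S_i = 7.87 + 5.81*i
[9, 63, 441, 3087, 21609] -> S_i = 9*7^i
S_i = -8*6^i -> [-8, -48, -288, -1728, -10368]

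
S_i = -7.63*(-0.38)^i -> [-7.63, 2.9, -1.1, 0.42, -0.16]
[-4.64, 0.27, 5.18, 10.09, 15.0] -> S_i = -4.64 + 4.91*i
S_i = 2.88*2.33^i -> [2.88, 6.71, 15.64, 36.43, 84.88]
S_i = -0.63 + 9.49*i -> [-0.63, 8.86, 18.35, 27.84, 37.33]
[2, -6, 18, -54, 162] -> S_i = 2*-3^i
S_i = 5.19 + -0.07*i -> [5.19, 5.12, 5.05, 4.98, 4.91]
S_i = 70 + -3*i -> [70, 67, 64, 61, 58]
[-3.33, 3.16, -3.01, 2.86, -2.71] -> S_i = -3.33*(-0.95)^i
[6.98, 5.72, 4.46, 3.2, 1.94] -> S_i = 6.98 + -1.26*i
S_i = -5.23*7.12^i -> [-5.23, -37.24, -265.13, -1887.74, -13440.69]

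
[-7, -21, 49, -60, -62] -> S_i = Random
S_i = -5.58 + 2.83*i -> [-5.58, -2.75, 0.08, 2.91, 5.74]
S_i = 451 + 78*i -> [451, 529, 607, 685, 763]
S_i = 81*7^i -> [81, 567, 3969, 27783, 194481]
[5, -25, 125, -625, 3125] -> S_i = 5*-5^i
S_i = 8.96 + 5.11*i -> [8.96, 14.07, 19.18, 24.29, 29.4]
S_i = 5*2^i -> [5, 10, 20, 40, 80]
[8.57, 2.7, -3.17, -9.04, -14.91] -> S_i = 8.57 + -5.87*i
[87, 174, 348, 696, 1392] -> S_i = 87*2^i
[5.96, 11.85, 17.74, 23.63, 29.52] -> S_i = 5.96 + 5.89*i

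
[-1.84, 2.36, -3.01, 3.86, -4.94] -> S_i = -1.84*(-1.28)^i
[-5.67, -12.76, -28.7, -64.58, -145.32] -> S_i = -5.67*2.25^i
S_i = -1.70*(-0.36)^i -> [-1.7, 0.61, -0.22, 0.08, -0.03]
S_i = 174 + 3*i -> [174, 177, 180, 183, 186]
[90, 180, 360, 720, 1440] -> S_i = 90*2^i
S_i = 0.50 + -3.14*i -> [0.5, -2.64, -5.78, -8.92, -12.06]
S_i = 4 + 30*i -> [4, 34, 64, 94, 124]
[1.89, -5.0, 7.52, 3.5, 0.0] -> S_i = Random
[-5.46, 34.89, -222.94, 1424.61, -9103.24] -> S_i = -5.46*(-6.39)^i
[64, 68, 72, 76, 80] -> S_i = 64 + 4*i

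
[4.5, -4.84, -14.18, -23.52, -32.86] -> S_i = 4.50 + -9.34*i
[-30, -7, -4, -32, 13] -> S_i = Random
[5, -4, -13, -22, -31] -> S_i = 5 + -9*i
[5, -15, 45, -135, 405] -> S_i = 5*-3^i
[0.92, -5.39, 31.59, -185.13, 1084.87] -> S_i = 0.92*(-5.86)^i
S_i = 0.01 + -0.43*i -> [0.01, -0.42, -0.85, -1.28, -1.71]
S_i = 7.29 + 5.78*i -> [7.29, 13.07, 18.85, 24.63, 30.41]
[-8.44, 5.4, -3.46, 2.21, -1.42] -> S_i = -8.44*(-0.64)^i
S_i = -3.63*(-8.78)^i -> [-3.63, 31.87, -279.83, 2456.92, -21571.72]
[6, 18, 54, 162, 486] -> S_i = 6*3^i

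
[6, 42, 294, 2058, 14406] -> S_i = 6*7^i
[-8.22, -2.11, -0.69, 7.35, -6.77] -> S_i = Random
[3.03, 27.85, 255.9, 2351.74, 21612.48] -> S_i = 3.03*9.19^i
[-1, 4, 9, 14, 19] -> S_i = -1 + 5*i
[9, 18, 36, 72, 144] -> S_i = 9*2^i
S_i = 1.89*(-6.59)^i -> [1.89, -12.46, 82.08, -540.9, 3564.54]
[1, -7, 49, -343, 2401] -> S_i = 1*-7^i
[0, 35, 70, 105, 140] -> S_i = 0 + 35*i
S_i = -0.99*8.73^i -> [-0.99, -8.64, -75.45, -658.69, -5750.32]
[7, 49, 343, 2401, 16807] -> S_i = 7*7^i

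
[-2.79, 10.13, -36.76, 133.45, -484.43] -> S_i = -2.79*(-3.63)^i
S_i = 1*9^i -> [1, 9, 81, 729, 6561]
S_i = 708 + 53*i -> [708, 761, 814, 867, 920]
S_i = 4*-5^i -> [4, -20, 100, -500, 2500]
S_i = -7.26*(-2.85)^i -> [-7.26, 20.69, -58.97, 168.06, -478.98]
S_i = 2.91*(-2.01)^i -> [2.91, -5.85, 11.76, -23.63, 47.5]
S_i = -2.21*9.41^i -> [-2.21, -20.8, -195.69, -1841.46, -17328.09]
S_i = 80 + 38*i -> [80, 118, 156, 194, 232]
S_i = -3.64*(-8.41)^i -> [-3.64, 30.61, -257.45, 2165.16, -18208.97]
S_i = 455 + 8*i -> [455, 463, 471, 479, 487]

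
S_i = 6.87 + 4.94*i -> [6.87, 11.81, 16.75, 21.69, 26.63]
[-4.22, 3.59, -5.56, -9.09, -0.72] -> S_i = Random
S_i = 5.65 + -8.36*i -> [5.65, -2.71, -11.07, -19.43, -27.79]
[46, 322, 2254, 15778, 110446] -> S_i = 46*7^i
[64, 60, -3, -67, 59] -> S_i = Random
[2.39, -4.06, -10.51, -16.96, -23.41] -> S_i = 2.39 + -6.45*i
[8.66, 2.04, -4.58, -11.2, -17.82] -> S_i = 8.66 + -6.62*i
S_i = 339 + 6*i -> [339, 345, 351, 357, 363]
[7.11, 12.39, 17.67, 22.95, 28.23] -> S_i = 7.11 + 5.28*i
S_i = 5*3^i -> [5, 15, 45, 135, 405]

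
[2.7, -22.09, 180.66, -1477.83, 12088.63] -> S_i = 2.70*(-8.18)^i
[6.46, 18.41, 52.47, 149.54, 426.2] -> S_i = 6.46*2.85^i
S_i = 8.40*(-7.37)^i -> [8.4, -61.91, 456.26, -3362.65, 24782.74]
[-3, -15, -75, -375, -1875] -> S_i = -3*5^i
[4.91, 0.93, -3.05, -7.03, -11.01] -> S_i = 4.91 + -3.98*i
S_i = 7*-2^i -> [7, -14, 28, -56, 112]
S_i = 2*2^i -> [2, 4, 8, 16, 32]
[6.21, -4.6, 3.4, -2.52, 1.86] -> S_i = 6.21*(-0.74)^i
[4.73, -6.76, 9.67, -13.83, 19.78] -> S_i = 4.73*(-1.43)^i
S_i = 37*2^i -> [37, 74, 148, 296, 592]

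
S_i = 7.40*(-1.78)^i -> [7.4, -13.17, 23.45, -41.73, 74.29]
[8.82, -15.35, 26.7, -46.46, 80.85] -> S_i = 8.82*(-1.74)^i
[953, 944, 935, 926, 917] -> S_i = 953 + -9*i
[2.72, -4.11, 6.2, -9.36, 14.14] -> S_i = 2.72*(-1.51)^i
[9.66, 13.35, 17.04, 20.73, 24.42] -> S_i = 9.66 + 3.69*i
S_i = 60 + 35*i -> [60, 95, 130, 165, 200]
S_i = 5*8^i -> [5, 40, 320, 2560, 20480]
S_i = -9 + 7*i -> [-9, -2, 5, 12, 19]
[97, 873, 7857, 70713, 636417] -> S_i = 97*9^i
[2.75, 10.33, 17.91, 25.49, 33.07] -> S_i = 2.75 + 7.58*i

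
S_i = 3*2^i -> [3, 6, 12, 24, 48]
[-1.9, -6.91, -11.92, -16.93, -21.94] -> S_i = -1.90 + -5.01*i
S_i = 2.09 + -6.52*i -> [2.09, -4.43, -10.95, -17.47, -23.99]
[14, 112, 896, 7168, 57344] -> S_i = 14*8^i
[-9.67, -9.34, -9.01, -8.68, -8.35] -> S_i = -9.67 + 0.33*i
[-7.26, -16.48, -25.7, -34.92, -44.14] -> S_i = -7.26 + -9.22*i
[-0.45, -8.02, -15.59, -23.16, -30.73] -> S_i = -0.45 + -7.57*i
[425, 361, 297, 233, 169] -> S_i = 425 + -64*i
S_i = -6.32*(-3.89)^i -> [-6.32, 24.58, -95.63, 372.02, -1447.16]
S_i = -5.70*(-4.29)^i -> [-5.7, 24.45, -104.9, 450.04, -1930.65]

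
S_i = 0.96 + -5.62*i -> [0.96, -4.66, -10.28, -15.9, -21.52]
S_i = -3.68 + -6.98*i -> [-3.68, -10.66, -17.64, -24.62, -31.6]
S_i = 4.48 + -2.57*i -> [4.48, 1.91, -0.66, -3.23, -5.8]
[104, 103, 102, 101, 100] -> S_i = 104 + -1*i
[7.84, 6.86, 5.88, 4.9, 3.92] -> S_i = 7.84 + -0.98*i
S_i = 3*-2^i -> [3, -6, 12, -24, 48]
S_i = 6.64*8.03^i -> [6.64, 53.32, 428.15, 3438.07, 27607.7]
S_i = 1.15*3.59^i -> [1.15, 4.13, 14.82, 53.21, 191.02]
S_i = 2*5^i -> [2, 10, 50, 250, 1250]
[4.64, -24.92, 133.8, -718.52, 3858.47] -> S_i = 4.64*(-5.37)^i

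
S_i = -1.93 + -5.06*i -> [-1.93, -6.99, -12.05, -17.11, -22.17]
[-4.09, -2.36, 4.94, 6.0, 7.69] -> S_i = Random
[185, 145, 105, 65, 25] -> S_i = 185 + -40*i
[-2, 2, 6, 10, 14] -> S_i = -2 + 4*i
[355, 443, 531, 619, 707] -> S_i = 355 + 88*i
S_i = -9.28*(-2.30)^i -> [-9.28, 21.34, -49.09, 112.91, -259.69]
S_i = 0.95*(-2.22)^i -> [0.95, -2.11, 4.68, -10.39, 23.07]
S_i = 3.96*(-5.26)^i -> [3.96, -20.83, 109.56, -576.31, 3031.36]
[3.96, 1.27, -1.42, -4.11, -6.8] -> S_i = 3.96 + -2.69*i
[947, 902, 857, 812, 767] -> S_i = 947 + -45*i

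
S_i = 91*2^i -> [91, 182, 364, 728, 1456]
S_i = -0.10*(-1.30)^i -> [-0.1, 0.13, -0.17, 0.22, -0.29]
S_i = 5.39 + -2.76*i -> [5.39, 2.63, -0.13, -2.89, -5.65]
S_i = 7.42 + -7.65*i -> [7.42, -0.23, -7.88, -15.53, -23.18]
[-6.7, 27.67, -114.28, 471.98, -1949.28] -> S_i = -6.70*(-4.13)^i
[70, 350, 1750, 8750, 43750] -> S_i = 70*5^i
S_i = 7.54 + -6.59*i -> [7.54, 0.95, -5.64, -12.23, -18.82]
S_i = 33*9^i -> [33, 297, 2673, 24057, 216513]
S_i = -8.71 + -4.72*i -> [-8.71, -13.43, -18.15, -22.87, -27.59]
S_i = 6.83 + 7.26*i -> [6.83, 14.09, 21.35, 28.61, 35.87]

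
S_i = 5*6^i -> [5, 30, 180, 1080, 6480]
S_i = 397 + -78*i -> [397, 319, 241, 163, 85]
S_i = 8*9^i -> [8, 72, 648, 5832, 52488]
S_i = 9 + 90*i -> [9, 99, 189, 279, 369]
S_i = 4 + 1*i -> [4, 5, 6, 7, 8]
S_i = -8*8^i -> [-8, -64, -512, -4096, -32768]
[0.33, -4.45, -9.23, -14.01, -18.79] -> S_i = 0.33 + -4.78*i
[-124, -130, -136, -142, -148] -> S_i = -124 + -6*i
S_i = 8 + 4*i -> [8, 12, 16, 20, 24]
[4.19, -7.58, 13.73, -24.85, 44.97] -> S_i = 4.19*(-1.81)^i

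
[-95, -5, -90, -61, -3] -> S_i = Random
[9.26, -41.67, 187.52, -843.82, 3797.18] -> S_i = 9.26*(-4.50)^i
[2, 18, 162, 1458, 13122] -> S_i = 2*9^i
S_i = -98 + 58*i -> [-98, -40, 18, 76, 134]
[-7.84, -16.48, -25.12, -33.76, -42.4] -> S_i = -7.84 + -8.64*i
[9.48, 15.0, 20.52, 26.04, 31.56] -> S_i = 9.48 + 5.52*i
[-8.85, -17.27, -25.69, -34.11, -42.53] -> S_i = -8.85 + -8.42*i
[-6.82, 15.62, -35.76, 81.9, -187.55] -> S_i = -6.82*(-2.29)^i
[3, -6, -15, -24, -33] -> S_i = 3 + -9*i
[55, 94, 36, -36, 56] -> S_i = Random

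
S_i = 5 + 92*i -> [5, 97, 189, 281, 373]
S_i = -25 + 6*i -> [-25, -19, -13, -7, -1]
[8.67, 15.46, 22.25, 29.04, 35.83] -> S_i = 8.67 + 6.79*i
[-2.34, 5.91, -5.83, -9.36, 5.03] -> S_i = Random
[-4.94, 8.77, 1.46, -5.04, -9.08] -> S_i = Random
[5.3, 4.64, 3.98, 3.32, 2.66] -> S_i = 5.30 + -0.66*i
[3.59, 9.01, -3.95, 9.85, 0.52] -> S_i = Random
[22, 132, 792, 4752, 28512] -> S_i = 22*6^i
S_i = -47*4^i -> [-47, -188, -752, -3008, -12032]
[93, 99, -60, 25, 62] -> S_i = Random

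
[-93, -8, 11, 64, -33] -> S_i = Random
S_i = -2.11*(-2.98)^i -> [-2.11, 6.29, -18.74, 55.84, -166.4]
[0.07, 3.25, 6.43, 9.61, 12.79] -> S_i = 0.07 + 3.18*i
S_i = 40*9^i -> [40, 360, 3240, 29160, 262440]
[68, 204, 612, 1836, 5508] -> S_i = 68*3^i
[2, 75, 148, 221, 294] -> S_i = 2 + 73*i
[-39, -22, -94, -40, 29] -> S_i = Random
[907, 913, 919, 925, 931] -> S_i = 907 + 6*i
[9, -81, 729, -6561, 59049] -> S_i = 9*-9^i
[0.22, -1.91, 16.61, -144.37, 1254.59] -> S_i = 0.22*(-8.69)^i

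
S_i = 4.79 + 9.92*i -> [4.79, 14.71, 24.63, 34.55, 44.47]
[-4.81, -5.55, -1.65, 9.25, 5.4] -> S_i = Random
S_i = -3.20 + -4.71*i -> [-3.2, -7.91, -12.62, -17.33, -22.04]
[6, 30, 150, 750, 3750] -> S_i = 6*5^i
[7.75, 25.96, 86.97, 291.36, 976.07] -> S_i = 7.75*3.35^i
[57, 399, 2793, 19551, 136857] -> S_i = 57*7^i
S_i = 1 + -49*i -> [1, -48, -97, -146, -195]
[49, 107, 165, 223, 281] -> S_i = 49 + 58*i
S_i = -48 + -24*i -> [-48, -72, -96, -120, -144]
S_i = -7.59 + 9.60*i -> [-7.59, 2.01, 11.61, 21.21, 30.81]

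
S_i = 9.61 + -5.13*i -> [9.61, 4.48, -0.65, -5.78, -10.91]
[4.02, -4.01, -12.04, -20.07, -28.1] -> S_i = 4.02 + -8.03*i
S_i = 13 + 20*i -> [13, 33, 53, 73, 93]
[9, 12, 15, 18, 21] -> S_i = 9 + 3*i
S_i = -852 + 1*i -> [-852, -851, -850, -849, -848]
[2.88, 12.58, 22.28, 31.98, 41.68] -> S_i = 2.88 + 9.70*i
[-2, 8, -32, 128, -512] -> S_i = -2*-4^i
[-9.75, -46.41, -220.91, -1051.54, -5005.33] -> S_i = -9.75*4.76^i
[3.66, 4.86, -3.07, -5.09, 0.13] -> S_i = Random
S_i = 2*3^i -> [2, 6, 18, 54, 162]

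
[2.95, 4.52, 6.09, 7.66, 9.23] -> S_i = 2.95 + 1.57*i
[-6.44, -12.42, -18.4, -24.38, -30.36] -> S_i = -6.44 + -5.98*i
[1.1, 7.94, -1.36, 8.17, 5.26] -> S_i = Random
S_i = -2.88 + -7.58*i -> [-2.88, -10.46, -18.04, -25.62, -33.2]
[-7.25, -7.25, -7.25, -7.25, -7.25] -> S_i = -7.25 + 0.00*i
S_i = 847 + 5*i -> [847, 852, 857, 862, 867]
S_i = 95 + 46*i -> [95, 141, 187, 233, 279]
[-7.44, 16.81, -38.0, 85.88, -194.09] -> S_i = -7.44*(-2.26)^i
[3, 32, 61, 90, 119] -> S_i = 3 + 29*i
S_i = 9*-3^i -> [9, -27, 81, -243, 729]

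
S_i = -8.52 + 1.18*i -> [-8.52, -7.34, -6.16, -4.98, -3.8]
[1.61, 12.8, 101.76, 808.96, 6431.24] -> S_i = 1.61*7.95^i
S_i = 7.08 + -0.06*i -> [7.08, 7.02, 6.96, 6.9, 6.84]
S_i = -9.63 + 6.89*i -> [-9.63, -2.74, 4.15, 11.04, 17.93]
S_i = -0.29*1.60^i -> [-0.29, -0.46, -0.74, -1.19, -1.9]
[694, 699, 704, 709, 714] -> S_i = 694 + 5*i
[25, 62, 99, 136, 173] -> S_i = 25 + 37*i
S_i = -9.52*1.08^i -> [-9.52, -10.28, -11.1, -11.99, -12.95]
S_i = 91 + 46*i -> [91, 137, 183, 229, 275]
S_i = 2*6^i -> [2, 12, 72, 432, 2592]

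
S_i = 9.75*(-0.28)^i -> [9.75, -2.73, 0.76, -0.21, 0.06]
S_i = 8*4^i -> [8, 32, 128, 512, 2048]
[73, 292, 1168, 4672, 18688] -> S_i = 73*4^i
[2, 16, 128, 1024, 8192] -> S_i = 2*8^i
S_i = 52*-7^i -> [52, -364, 2548, -17836, 124852]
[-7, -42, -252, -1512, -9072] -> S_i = -7*6^i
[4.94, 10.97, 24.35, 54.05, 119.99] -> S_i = 4.94*2.22^i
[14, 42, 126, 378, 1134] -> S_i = 14*3^i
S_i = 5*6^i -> [5, 30, 180, 1080, 6480]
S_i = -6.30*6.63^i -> [-6.3, -41.77, -276.93, -1836.04, -12172.92]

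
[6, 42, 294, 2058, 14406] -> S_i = 6*7^i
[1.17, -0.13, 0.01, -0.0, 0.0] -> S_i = 1.17*(-0.11)^i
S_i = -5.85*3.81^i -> [-5.85, -22.29, -84.92, -323.54, -1232.7]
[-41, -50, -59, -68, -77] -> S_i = -41 + -9*i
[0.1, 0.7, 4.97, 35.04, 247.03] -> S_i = 0.10*7.05^i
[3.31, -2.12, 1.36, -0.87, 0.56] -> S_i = 3.31*(-0.64)^i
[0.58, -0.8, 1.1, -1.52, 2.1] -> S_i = 0.58*(-1.38)^i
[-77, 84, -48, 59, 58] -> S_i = Random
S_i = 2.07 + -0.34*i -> [2.07, 1.73, 1.39, 1.05, 0.71]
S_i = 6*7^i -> [6, 42, 294, 2058, 14406]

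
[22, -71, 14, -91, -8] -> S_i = Random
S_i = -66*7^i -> [-66, -462, -3234, -22638, -158466]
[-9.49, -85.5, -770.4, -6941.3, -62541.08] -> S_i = -9.49*9.01^i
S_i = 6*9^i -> [6, 54, 486, 4374, 39366]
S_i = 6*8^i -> [6, 48, 384, 3072, 24576]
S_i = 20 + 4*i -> [20, 24, 28, 32, 36]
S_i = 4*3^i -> [4, 12, 36, 108, 324]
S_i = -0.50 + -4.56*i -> [-0.5, -5.06, -9.62, -14.18, -18.74]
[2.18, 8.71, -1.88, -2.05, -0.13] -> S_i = Random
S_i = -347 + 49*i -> [-347, -298, -249, -200, -151]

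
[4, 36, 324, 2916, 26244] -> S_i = 4*9^i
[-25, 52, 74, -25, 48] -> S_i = Random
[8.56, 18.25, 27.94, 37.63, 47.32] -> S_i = 8.56 + 9.69*i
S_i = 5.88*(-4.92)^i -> [5.88, -28.93, 142.33, -700.28, 3445.38]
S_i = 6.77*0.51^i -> [6.77, 3.45, 1.76, 0.9, 0.46]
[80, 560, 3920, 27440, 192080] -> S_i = 80*7^i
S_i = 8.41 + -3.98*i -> [8.41, 4.43, 0.45, -3.53, -7.51]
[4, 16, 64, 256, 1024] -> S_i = 4*4^i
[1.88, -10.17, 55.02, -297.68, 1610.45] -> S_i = 1.88*(-5.41)^i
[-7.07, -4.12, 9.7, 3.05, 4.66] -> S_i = Random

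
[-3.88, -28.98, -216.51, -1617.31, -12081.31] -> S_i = -3.88*7.47^i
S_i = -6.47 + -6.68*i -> [-6.47, -13.15, -19.83, -26.51, -33.19]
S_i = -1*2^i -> [-1, -2, -4, -8, -16]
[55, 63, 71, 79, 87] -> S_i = 55 + 8*i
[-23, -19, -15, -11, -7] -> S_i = -23 + 4*i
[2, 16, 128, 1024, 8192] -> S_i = 2*8^i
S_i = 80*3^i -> [80, 240, 720, 2160, 6480]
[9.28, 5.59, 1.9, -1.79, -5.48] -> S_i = 9.28 + -3.69*i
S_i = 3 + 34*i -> [3, 37, 71, 105, 139]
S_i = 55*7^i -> [55, 385, 2695, 18865, 132055]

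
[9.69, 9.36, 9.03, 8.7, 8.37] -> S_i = 9.69 + -0.33*i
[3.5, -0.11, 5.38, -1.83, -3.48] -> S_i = Random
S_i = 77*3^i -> [77, 231, 693, 2079, 6237]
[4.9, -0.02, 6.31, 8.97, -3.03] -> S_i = Random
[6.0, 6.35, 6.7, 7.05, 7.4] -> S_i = 6.00 + 0.35*i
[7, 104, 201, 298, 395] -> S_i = 7 + 97*i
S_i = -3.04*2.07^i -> [-3.04, -6.29, -13.03, -26.96, -55.82]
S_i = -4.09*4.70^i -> [-4.09, -19.22, -90.35, -424.64, -1995.79]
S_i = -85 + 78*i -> [-85, -7, 71, 149, 227]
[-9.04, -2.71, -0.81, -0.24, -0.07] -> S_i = -9.04*0.30^i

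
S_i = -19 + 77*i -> [-19, 58, 135, 212, 289]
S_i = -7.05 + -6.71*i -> [-7.05, -13.76, -20.47, -27.18, -33.89]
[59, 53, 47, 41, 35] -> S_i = 59 + -6*i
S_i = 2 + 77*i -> [2, 79, 156, 233, 310]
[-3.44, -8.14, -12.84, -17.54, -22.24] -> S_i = -3.44 + -4.70*i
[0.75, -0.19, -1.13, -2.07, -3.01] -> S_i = 0.75 + -0.94*i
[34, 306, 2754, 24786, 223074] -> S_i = 34*9^i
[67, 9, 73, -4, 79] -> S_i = Random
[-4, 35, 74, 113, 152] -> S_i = -4 + 39*i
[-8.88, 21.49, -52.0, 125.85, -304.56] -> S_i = -8.88*(-2.42)^i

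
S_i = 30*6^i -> [30, 180, 1080, 6480, 38880]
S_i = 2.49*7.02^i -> [2.49, 17.48, 122.71, 861.41, 6047.11]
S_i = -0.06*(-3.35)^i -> [-0.06, 0.2, -0.67, 2.26, -7.56]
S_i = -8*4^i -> [-8, -32, -128, -512, -2048]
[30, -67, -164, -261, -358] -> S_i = 30 + -97*i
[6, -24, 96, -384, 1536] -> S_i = 6*-4^i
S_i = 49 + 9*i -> [49, 58, 67, 76, 85]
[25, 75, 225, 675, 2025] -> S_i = 25*3^i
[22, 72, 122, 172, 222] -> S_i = 22 + 50*i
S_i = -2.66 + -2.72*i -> [-2.66, -5.38, -8.1, -10.82, -13.54]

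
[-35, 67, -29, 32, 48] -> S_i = Random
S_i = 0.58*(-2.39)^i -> [0.58, -1.39, 3.31, -7.92, 18.92]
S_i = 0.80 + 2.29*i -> [0.8, 3.09, 5.38, 7.67, 9.96]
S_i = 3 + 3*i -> [3, 6, 9, 12, 15]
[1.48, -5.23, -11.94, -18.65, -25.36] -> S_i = 1.48 + -6.71*i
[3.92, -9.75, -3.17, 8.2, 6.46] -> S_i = Random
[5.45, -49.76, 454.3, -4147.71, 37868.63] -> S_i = 5.45*(-9.13)^i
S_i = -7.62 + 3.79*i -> [-7.62, -3.83, -0.04, 3.75, 7.54]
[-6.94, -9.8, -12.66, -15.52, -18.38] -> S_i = -6.94 + -2.86*i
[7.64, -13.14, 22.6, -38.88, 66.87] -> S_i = 7.64*(-1.72)^i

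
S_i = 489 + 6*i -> [489, 495, 501, 507, 513]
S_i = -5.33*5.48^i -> [-5.33, -29.21, -160.06, -877.14, -4806.73]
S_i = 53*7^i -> [53, 371, 2597, 18179, 127253]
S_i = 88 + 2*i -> [88, 90, 92, 94, 96]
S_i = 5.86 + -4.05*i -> [5.86, 1.81, -2.24, -6.29, -10.34]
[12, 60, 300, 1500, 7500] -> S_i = 12*5^i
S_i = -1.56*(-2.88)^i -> [-1.56, 4.49, -12.94, 37.27, -107.32]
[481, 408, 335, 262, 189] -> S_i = 481 + -73*i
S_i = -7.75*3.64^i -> [-7.75, -28.21, -102.68, -373.77, -1360.53]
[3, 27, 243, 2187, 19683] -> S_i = 3*9^i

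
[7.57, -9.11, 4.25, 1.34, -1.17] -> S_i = Random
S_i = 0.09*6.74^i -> [0.09, 0.61, 4.09, 27.56, 185.73]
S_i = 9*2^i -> [9, 18, 36, 72, 144]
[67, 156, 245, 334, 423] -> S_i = 67 + 89*i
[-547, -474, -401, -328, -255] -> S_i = -547 + 73*i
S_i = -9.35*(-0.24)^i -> [-9.35, 2.24, -0.54, 0.13, -0.03]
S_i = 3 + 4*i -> [3, 7, 11, 15, 19]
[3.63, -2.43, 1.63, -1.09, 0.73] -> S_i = 3.63*(-0.67)^i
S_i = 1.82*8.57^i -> [1.82, 15.6, 133.67, 1145.55, 9817.36]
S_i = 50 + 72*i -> [50, 122, 194, 266, 338]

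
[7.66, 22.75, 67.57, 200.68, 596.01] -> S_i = 7.66*2.97^i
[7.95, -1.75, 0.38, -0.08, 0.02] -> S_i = 7.95*(-0.22)^i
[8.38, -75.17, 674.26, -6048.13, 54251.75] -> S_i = 8.38*(-8.97)^i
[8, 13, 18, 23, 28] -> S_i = 8 + 5*i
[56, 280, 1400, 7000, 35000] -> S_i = 56*5^i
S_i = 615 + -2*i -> [615, 613, 611, 609, 607]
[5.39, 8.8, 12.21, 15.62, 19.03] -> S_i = 5.39 + 3.41*i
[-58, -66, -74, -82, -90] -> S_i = -58 + -8*i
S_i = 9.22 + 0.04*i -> [9.22, 9.26, 9.3, 9.34, 9.38]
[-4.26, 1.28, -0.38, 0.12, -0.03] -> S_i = -4.26*(-0.30)^i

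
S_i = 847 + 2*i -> [847, 849, 851, 853, 855]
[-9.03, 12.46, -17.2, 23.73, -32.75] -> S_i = -9.03*(-1.38)^i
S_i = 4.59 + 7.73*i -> [4.59, 12.32, 20.05, 27.78, 35.51]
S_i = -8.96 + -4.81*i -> [-8.96, -13.77, -18.58, -23.39, -28.2]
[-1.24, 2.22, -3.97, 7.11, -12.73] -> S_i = -1.24*(-1.79)^i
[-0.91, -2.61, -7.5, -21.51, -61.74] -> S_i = -0.91*2.87^i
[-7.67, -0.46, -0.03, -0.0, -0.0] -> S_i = -7.67*0.06^i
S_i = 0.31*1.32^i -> [0.31, 0.41, 0.54, 0.71, 0.94]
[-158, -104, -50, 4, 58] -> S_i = -158 + 54*i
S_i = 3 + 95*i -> [3, 98, 193, 288, 383]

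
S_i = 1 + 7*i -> [1, 8, 15, 22, 29]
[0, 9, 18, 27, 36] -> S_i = 0 + 9*i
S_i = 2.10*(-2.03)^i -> [2.1, -4.26, 8.65, -17.57, 35.66]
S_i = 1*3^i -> [1, 3, 9, 27, 81]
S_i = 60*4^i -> [60, 240, 960, 3840, 15360]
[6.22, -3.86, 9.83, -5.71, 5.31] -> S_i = Random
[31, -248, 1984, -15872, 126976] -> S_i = 31*-8^i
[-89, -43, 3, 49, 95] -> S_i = -89 + 46*i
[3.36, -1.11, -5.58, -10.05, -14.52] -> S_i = 3.36 + -4.47*i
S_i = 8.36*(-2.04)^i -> [8.36, -17.05, 34.79, -70.97, 144.79]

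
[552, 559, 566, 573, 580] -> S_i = 552 + 7*i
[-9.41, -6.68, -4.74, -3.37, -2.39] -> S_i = -9.41*0.71^i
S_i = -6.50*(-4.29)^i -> [-6.5, 27.88, -119.63, 513.2, -2201.62]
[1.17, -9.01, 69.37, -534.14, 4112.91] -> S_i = 1.17*(-7.70)^i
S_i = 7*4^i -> [7, 28, 112, 448, 1792]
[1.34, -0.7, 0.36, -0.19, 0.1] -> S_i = 1.34*(-0.52)^i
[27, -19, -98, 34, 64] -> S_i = Random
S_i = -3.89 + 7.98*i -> [-3.89, 4.09, 12.07, 20.05, 28.03]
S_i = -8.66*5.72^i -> [-8.66, -49.54, -283.34, -1620.71, -9270.48]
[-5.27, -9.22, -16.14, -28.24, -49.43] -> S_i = -5.27*1.75^i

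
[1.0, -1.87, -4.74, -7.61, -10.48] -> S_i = 1.00 + -2.87*i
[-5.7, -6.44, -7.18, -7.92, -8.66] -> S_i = -5.70 + -0.74*i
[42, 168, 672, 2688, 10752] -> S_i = 42*4^i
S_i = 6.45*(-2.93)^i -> [6.45, -18.9, 55.37, -162.24, 475.37]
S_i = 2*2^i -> [2, 4, 8, 16, 32]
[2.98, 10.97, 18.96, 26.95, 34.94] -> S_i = 2.98 + 7.99*i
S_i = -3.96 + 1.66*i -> [-3.96, -2.3, -0.64, 1.02, 2.68]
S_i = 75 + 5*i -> [75, 80, 85, 90, 95]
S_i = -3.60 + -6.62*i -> [-3.6, -10.22, -16.84, -23.46, -30.08]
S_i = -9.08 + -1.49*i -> [-9.08, -10.57, -12.06, -13.55, -15.04]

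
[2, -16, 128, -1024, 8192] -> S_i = 2*-8^i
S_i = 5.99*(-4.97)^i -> [5.99, -29.77, 147.96, -735.35, 3654.71]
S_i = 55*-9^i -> [55, -495, 4455, -40095, 360855]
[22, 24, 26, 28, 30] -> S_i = 22 + 2*i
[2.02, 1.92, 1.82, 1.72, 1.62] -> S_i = 2.02 + -0.10*i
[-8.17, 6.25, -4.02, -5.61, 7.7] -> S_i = Random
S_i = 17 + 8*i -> [17, 25, 33, 41, 49]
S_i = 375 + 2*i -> [375, 377, 379, 381, 383]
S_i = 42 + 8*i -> [42, 50, 58, 66, 74]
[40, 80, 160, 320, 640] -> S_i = 40*2^i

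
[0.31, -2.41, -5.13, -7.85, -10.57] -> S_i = 0.31 + -2.72*i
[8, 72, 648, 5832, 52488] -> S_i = 8*9^i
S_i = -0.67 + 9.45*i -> [-0.67, 8.78, 18.23, 27.68, 37.13]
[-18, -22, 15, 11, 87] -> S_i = Random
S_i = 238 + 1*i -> [238, 239, 240, 241, 242]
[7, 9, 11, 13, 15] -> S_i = 7 + 2*i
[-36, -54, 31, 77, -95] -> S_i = Random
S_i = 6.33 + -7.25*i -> [6.33, -0.92, -8.17, -15.42, -22.67]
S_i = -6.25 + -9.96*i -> [-6.25, -16.21, -26.17, -36.13, -46.09]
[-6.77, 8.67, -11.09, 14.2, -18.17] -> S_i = -6.77*(-1.28)^i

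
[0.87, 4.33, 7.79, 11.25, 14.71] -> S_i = 0.87 + 3.46*i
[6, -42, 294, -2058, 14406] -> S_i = 6*-7^i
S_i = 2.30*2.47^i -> [2.3, 5.68, 14.03, 34.66, 85.61]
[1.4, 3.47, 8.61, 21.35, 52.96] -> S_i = 1.40*2.48^i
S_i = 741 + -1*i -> [741, 740, 739, 738, 737]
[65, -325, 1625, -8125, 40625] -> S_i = 65*-5^i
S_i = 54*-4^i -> [54, -216, 864, -3456, 13824]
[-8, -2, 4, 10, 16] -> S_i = -8 + 6*i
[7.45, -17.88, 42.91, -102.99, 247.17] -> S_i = 7.45*(-2.40)^i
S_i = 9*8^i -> [9, 72, 576, 4608, 36864]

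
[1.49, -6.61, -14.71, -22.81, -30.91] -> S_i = 1.49 + -8.10*i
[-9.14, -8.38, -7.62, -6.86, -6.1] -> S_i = -9.14 + 0.76*i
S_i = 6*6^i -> [6, 36, 216, 1296, 7776]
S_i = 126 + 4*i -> [126, 130, 134, 138, 142]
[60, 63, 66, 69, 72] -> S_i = 60 + 3*i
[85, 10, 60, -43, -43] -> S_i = Random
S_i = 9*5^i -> [9, 45, 225, 1125, 5625]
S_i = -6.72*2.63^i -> [-6.72, -17.67, -46.48, -122.25, -321.51]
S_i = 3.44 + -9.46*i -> [3.44, -6.02, -15.48, -24.94, -34.4]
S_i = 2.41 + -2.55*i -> [2.41, -0.14, -2.69, -5.24, -7.79]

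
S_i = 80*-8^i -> [80, -640, 5120, -40960, 327680]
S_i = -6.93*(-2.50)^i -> [-6.93, 17.32, -43.31, 108.28, -270.7]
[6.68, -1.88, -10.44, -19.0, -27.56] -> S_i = 6.68 + -8.56*i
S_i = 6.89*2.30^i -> [6.89, 15.85, 36.45, 83.83, 192.81]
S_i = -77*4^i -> [-77, -308, -1232, -4928, -19712]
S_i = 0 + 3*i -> [0, 3, 6, 9, 12]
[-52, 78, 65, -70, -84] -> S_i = Random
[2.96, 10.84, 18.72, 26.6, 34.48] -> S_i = 2.96 + 7.88*i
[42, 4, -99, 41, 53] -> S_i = Random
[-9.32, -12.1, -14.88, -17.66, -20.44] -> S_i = -9.32 + -2.78*i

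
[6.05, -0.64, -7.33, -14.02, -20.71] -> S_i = 6.05 + -6.69*i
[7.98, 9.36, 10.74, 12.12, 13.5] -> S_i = 7.98 + 1.38*i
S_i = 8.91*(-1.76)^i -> [8.91, -15.68, 27.6, -48.58, 85.49]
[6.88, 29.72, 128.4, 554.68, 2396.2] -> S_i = 6.88*4.32^i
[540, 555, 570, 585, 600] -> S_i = 540 + 15*i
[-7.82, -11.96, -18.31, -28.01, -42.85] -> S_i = -7.82*1.53^i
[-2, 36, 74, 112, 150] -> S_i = -2 + 38*i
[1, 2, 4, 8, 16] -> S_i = 1*2^i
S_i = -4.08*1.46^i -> [-4.08, -5.96, -8.7, -12.7, -18.54]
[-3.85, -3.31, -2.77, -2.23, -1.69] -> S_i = -3.85 + 0.54*i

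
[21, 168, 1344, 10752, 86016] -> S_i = 21*8^i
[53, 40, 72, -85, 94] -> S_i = Random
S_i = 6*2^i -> [6, 12, 24, 48, 96]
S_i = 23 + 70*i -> [23, 93, 163, 233, 303]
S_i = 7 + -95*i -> [7, -88, -183, -278, -373]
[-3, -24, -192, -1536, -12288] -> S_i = -3*8^i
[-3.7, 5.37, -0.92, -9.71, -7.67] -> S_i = Random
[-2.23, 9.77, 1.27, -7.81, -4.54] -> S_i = Random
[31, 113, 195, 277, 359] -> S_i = 31 + 82*i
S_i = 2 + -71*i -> [2, -69, -140, -211, -282]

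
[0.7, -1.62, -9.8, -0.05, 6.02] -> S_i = Random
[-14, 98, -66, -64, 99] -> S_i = Random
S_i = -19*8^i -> [-19, -152, -1216, -9728, -77824]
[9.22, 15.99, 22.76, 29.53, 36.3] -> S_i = 9.22 + 6.77*i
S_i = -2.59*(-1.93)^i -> [-2.59, 5.0, -9.65, 18.62, -35.94]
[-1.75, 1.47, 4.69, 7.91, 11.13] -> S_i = -1.75 + 3.22*i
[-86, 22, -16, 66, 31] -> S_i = Random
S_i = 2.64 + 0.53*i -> [2.64, 3.17, 3.7, 4.23, 4.76]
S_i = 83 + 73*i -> [83, 156, 229, 302, 375]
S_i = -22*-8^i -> [-22, 176, -1408, 11264, -90112]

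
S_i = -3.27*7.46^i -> [-3.27, -24.39, -181.98, -1357.58, -10127.52]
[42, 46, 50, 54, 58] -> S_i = 42 + 4*i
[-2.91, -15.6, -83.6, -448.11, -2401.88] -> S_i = -2.91*5.36^i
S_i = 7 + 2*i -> [7, 9, 11, 13, 15]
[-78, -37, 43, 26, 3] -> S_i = Random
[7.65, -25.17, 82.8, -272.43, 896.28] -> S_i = 7.65*(-3.29)^i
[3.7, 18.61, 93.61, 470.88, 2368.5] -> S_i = 3.70*5.03^i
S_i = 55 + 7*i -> [55, 62, 69, 76, 83]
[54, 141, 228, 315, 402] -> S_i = 54 + 87*i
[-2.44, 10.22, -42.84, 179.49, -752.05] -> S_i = -2.44*(-4.19)^i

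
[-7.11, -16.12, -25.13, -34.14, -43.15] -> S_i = -7.11 + -9.01*i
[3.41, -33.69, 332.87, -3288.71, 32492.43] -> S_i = 3.41*(-9.88)^i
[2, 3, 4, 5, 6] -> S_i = 2 + 1*i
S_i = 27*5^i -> [27, 135, 675, 3375, 16875]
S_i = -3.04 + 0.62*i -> [-3.04, -2.42, -1.8, -1.18, -0.56]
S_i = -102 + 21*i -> [-102, -81, -60, -39, -18]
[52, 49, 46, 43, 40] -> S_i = 52 + -3*i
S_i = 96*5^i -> [96, 480, 2400, 12000, 60000]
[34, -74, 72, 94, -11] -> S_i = Random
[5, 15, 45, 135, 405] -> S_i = 5*3^i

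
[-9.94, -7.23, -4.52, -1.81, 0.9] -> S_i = -9.94 + 2.71*i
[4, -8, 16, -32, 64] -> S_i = 4*-2^i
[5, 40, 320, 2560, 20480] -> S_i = 5*8^i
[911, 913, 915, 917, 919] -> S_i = 911 + 2*i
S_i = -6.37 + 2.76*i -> [-6.37, -3.61, -0.85, 1.91, 4.67]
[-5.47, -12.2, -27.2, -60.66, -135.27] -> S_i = -5.47*2.23^i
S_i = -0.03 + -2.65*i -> [-0.03, -2.68, -5.33, -7.98, -10.63]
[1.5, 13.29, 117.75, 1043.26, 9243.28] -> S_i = 1.50*8.86^i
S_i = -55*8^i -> [-55, -440, -3520, -28160, -225280]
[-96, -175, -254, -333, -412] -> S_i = -96 + -79*i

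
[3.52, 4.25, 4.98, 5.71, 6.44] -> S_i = 3.52 + 0.73*i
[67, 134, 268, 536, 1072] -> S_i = 67*2^i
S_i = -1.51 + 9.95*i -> [-1.51, 8.44, 18.39, 28.34, 38.29]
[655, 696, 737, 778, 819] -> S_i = 655 + 41*i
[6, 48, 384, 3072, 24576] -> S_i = 6*8^i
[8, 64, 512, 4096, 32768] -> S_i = 8*8^i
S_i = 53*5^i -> [53, 265, 1325, 6625, 33125]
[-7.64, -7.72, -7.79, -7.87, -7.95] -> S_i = -7.64*1.01^i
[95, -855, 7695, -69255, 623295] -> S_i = 95*-9^i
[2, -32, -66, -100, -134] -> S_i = 2 + -34*i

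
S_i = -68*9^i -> [-68, -612, -5508, -49572, -446148]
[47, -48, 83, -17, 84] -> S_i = Random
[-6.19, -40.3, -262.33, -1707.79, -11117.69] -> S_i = -6.19*6.51^i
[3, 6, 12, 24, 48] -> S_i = 3*2^i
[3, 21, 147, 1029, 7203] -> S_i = 3*7^i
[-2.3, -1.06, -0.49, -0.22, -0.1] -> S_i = -2.30*0.46^i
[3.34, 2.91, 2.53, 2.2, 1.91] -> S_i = 3.34*0.87^i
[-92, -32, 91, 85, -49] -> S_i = Random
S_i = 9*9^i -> [9, 81, 729, 6561, 59049]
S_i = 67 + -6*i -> [67, 61, 55, 49, 43]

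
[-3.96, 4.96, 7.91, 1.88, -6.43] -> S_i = Random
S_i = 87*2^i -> [87, 174, 348, 696, 1392]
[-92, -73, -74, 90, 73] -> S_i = Random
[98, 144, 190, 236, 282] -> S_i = 98 + 46*i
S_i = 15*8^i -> [15, 120, 960, 7680, 61440]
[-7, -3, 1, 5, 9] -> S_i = -7 + 4*i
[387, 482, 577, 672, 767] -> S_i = 387 + 95*i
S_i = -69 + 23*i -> [-69, -46, -23, 0, 23]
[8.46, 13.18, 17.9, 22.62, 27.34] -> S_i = 8.46 + 4.72*i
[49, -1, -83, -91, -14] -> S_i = Random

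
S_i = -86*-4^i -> [-86, 344, -1376, 5504, -22016]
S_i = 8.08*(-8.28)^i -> [8.08, -66.9, 553.95, -4586.72, 37978.05]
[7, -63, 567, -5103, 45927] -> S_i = 7*-9^i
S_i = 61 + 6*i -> [61, 67, 73, 79, 85]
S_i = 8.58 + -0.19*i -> [8.58, 8.39, 8.2, 8.01, 7.82]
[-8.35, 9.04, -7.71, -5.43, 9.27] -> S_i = Random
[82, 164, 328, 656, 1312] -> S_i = 82*2^i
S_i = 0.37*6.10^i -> [0.37, 2.26, 13.77, 83.98, 512.3]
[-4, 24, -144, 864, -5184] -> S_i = -4*-6^i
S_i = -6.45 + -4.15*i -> [-6.45, -10.6, -14.75, -18.9, -23.05]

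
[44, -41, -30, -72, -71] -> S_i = Random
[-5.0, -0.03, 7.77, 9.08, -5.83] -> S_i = Random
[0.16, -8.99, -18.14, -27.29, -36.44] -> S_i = 0.16 + -9.15*i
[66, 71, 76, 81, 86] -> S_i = 66 + 5*i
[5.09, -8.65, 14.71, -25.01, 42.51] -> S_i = 5.09*(-1.70)^i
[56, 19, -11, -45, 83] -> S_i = Random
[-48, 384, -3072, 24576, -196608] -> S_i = -48*-8^i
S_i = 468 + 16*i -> [468, 484, 500, 516, 532]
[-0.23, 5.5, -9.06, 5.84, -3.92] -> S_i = Random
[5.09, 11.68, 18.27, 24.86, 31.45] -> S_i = 5.09 + 6.59*i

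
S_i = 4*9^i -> [4, 36, 324, 2916, 26244]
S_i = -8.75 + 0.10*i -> [-8.75, -8.65, -8.55, -8.45, -8.35]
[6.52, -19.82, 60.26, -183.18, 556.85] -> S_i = 6.52*(-3.04)^i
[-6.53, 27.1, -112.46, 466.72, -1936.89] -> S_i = -6.53*(-4.15)^i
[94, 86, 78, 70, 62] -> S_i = 94 + -8*i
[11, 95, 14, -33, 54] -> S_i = Random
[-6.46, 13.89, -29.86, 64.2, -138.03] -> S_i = -6.46*(-2.15)^i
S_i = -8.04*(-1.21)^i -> [-8.04, 9.73, -11.77, 14.24, -17.23]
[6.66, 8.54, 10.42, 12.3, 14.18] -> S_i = 6.66 + 1.88*i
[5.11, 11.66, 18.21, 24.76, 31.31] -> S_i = 5.11 + 6.55*i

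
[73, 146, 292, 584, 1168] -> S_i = 73*2^i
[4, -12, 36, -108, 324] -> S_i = 4*-3^i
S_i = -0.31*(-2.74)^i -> [-0.31, 0.85, -2.33, 6.38, -17.47]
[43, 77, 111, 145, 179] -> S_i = 43 + 34*i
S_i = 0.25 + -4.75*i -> [0.25, -4.5, -9.25, -14.0, -18.75]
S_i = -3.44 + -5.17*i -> [-3.44, -8.61, -13.78, -18.95, -24.12]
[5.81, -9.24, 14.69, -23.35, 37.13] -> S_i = 5.81*(-1.59)^i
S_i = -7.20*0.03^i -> [-7.2, -0.22, -0.01, -0.0, -0.0]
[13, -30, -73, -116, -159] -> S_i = 13 + -43*i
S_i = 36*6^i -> [36, 216, 1296, 7776, 46656]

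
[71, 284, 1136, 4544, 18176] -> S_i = 71*4^i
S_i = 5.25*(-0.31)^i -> [5.25, -1.63, 0.5, -0.16, 0.05]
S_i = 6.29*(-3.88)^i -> [6.29, -24.41, 94.69, -367.41, 1425.53]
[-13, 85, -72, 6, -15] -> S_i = Random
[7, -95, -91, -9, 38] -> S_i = Random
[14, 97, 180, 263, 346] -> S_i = 14 + 83*i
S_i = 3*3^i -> [3, 9, 27, 81, 243]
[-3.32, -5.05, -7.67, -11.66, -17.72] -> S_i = -3.32*1.52^i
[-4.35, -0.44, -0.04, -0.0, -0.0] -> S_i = -4.35*0.10^i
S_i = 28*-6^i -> [28, -168, 1008, -6048, 36288]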